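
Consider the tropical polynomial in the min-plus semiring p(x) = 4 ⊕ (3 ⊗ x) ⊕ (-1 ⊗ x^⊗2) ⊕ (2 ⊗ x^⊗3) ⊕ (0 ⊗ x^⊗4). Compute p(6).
p(6) = 4

A tropical monomial a ⊗ x^⊗i evaluates to a + i · x. Evaluating each term at x = 6:
  Term 0 contributes 4 + 0 · 6 = 4
  Term 1 contributes 3 + 1 · 6 = 9
  Term 2 contributes -1 + 2 · 6 = 11
  Term 3 contributes 2 + 3 · 6 = 20
  Term 4 contributes 0 + 4 · 6 = 24
p(6) = ⊕ of these = min[4, 9, 11, 20, 24] = 4.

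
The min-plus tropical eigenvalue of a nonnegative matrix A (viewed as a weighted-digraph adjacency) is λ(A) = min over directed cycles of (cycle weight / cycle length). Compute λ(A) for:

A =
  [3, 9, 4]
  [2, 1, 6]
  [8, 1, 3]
λ(A) = 1

Enumerate directed cycles and compute their means (weight / length). Sample:
  cycle 0 → 0: weight = 3, length = 1, mean = 3/1 ≈ 3.000
  cycle 1 → 1: weight = 1, length = 1, mean = 1/1 ≈ 1.000
  cycle 2 → 2: weight = 3, length = 1, mean = 3/1 ≈ 3.000
  cycle 0 → 1 → 0: weight = 11, length = 2, mean = 11/2 ≈ 5.500
  cycle 0 → 2 → 0: weight = 12, length = 2, mean = 12/2 ≈ 6.000
  cycle 1 → 0 → 1: weight = 11, length = 2, mean = 11/2 ≈ 5.500
Minimum mean = 1.000, attained e.g. along the cycle 1 → 1 with weight 1 and length 1. So λ(A) = 1/1 = 1.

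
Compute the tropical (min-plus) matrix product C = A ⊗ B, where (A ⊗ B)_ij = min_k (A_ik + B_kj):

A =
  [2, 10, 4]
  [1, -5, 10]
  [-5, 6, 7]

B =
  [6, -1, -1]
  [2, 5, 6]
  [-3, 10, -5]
A ⊗ B =
  [1, 1, -1]
  [-3, 0, 0]
  [1, -6, -6]

Apply the min-plus product entry-by-entry:
  C[0][0] = min over k of (A[0][0] + B[0][0] = 2 + 6 = 8, A[0][1] + B[1][0] = 10 + 2 = 12, A[0][2] + B[2][0] = 4 + -3 = 1) = 1 (attained at k = 2)
  C[0][1] = min over k of (A[0][0] + B[0][1] = 2 + -1 = 1, A[0][1] + B[1][1] = 10 + 5 = 15, A[0][2] + B[2][1] = 4 + 10 = 14) = 1 (attained at k = 0)
  C[0][2] = min over k of (A[0][0] + B[0][2] = 2 + -1 = 1, A[0][1] + B[1][2] = 10 + 6 = 16, A[0][2] + B[2][2] = 4 + -5 = -1) = -1 (attained at k = 2)
  C[1][0] = min over k of (A[1][0] + B[0][0] = 1 + 6 = 7, A[1][1] + B[1][0] = -5 + 2 = -3, A[1][2] + B[2][0] = 10 + -3 = 7) = -3 (attained at k = 1)
  C[1][1] = min over k of (A[1][0] + B[0][1] = 1 + -1 = 0, A[1][1] + B[1][1] = -5 + 5 = 0, A[1][2] + B[2][1] = 10 + 10 = 20) = 0 (attained at k = 0)
  C[1][2] = min over k of (A[1][0] + B[0][2] = 1 + -1 = 0, A[1][1] + B[1][2] = -5 + 6 = 1, A[1][2] + B[2][2] = 10 + -5 = 5) = 0 (attained at k = 0)
  C[2][0] = min over k of (A[2][0] + B[0][0] = -5 + 6 = 1, A[2][1] + B[1][0] = 6 + 2 = 8, A[2][2] + B[2][0] = 7 + -3 = 4) = 1 (attained at k = 0)
  C[2][1] = min over k of (A[2][0] + B[0][1] = -5 + -1 = -6, A[2][1] + B[1][1] = 6 + 5 = 11, A[2][2] + B[2][1] = 7 + 10 = 17) = -6 (attained at k = 0)
  C[2][2] = min over k of (A[2][0] + B[0][2] = -5 + -1 = -6, A[2][1] + B[1][2] = 6 + 6 = 12, A[2][2] + B[2][2] = 7 + -5 = 2) = -6 (attained at k = 0)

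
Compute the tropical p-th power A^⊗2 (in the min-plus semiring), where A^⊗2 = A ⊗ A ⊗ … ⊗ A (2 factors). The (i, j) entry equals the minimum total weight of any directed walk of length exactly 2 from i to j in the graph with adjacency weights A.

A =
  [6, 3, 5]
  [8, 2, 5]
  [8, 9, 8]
A^⊗2 =
  [11, 5, 8]
  [10, 4, 7]
  [14, 11, 13]

Each entry (A^⊗2)_ij equals the minimum over all length-2 walks i = v_0 → v_1 → … → v_2 = j of Σ_t A[v_t][v_{t+1}]. For example, for (i, j) = (0, 2) we minimise over 3 possible intermediate vertex sequences; the minimum is 8, attained along the walk 0 → 1 → 2.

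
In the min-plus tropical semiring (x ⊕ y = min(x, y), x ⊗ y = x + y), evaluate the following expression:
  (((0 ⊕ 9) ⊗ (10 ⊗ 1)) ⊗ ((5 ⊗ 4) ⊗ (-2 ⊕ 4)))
(((0 ⊕ 9) ⊗ (10 ⊗ 1)) ⊗ ((5 ⊗ 4) ⊗ (-2 ⊕ 4))) = 18

Expand innermost to outermost. Recall ⊕ takes the minimum of its arguments and ⊗ takes their sum. Working out the expression (((0 ⊕ 9) ⊗ (10 ⊗ 1)) ⊗ ((5 ⊗ 4) ⊗ (-2 ⊕ 4))) gives 18.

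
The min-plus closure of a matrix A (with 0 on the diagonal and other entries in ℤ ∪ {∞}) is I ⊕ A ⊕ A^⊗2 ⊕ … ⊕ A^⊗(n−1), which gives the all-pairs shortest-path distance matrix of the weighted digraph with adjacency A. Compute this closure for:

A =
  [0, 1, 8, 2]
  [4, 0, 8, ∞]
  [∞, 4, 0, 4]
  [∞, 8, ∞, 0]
Closure =
  [0, 1, 8, 2]
  [4, 0, 8, 6]
  [8, 4, 0, 4]
  [12, 8, 16, 0]

This is the Floyd-Warshall all-pairs shortest-path computation. For each intermediate vertex k = 0, 1, …, 3, update dist[i][j] ← min(dist[i][j], dist[i][k] + dist[k][j]). The final matrix gives, for each (i, j), the minimum total weight of any directed path from i to j (possibly empty when i = j).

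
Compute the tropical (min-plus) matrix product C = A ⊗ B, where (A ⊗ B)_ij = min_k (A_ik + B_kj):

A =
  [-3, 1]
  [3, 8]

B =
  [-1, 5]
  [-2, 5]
A ⊗ B =
  [-4, 2]
  [2, 8]

Apply the min-plus product entry-by-entry:
  C[0][0] = min over k of (A[0][0] + B[0][0] = -3 + -1 = -4, A[0][1] + B[1][0] = 1 + -2 = -1) = -4 (attained at k = 0)
  C[0][1] = min over k of (A[0][0] + B[0][1] = -3 + 5 = 2, A[0][1] + B[1][1] = 1 + 5 = 6) = 2 (attained at k = 0)
  C[1][0] = min over k of (A[1][0] + B[0][0] = 3 + -1 = 2, A[1][1] + B[1][0] = 8 + -2 = 6) = 2 (attained at k = 0)
  C[1][1] = min over k of (A[1][0] + B[0][1] = 3 + 5 = 8, A[1][1] + B[1][1] = 8 + 5 = 13) = 8 (attained at k = 0)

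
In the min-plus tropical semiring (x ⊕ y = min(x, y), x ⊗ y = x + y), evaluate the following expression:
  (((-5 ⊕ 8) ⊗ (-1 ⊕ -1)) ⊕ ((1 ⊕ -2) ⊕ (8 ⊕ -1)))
(((-5 ⊕ 8) ⊗ (-1 ⊕ -1)) ⊕ ((1 ⊕ -2) ⊕ (8 ⊕ -1))) = -6

Expand innermost to outermost. Recall ⊕ takes the minimum of its arguments and ⊗ takes their sum. Working out the expression (((-5 ⊕ 8) ⊗ (-1 ⊕ -1)) ⊕ ((1 ⊕ -2) ⊕ (8 ⊕ -1))) gives -6.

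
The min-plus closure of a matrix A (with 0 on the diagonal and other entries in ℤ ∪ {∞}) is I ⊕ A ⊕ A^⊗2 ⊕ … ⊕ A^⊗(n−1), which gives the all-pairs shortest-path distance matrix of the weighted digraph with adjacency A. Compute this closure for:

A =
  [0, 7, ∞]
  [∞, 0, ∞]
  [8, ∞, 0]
Closure =
  [0, 7, ∞]
  [∞, 0, ∞]
  [8, 15, 0]

This is the Floyd-Warshall all-pairs shortest-path computation. For each intermediate vertex k = 0, 1, …, 2, update dist[i][j] ← min(dist[i][j], dist[i][k] + dist[k][j]). The final matrix gives, for each (i, j), the minimum total weight of any directed path from i to j (possibly empty when i = j).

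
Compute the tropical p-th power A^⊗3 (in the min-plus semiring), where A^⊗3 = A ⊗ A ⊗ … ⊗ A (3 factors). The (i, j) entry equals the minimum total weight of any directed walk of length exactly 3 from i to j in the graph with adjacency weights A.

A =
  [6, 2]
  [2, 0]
A^⊗3 =
  [4, 2]
  [2, 0]

Each entry (A^⊗3)_ij equals the minimum over all length-3 walks i = v_0 → v_1 → … → v_3 = j of Σ_t A[v_t][v_{t+1}]. For example, for (i, j) = (0, 1) we minimise over 4 possible intermediate vertex sequences; the minimum is 2, attained along the walk 0 → 1 → 1 → 1.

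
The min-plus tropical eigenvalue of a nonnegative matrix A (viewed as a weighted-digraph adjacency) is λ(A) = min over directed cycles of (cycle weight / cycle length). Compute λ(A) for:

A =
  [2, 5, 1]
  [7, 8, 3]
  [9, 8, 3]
λ(A) = 2

Enumerate directed cycles and compute their means (weight / length). Sample:
  cycle 0 → 0: weight = 2, length = 1, mean = 2/1 ≈ 2.000
  cycle 1 → 1: weight = 8, length = 1, mean = 8/1 ≈ 8.000
  cycle 2 → 2: weight = 3, length = 1, mean = 3/1 ≈ 3.000
  cycle 0 → 1 → 0: weight = 12, length = 2, mean = 12/2 ≈ 6.000
  cycle 0 → 2 → 0: weight = 10, length = 2, mean = 10/2 ≈ 5.000
  cycle 1 → 0 → 1: weight = 12, length = 2, mean = 12/2 ≈ 6.000
Minimum mean = 2.000, attained e.g. along the cycle 0 → 0 with weight 2 and length 1. So λ(A) = 2/1 = 2.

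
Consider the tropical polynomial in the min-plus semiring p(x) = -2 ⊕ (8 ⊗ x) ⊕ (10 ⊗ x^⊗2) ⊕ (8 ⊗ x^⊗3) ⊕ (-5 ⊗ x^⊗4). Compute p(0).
p(0) = -5

A tropical monomial a ⊗ x^⊗i evaluates to a + i · x. Evaluating each term at x = 0:
  Term 0 contributes -2 + 0 · 0 = -2
  Term 1 contributes 8 + 1 · 0 = 8
  Term 2 contributes 10 + 2 · 0 = 10
  Term 3 contributes 8 + 3 · 0 = 8
  Term 4 contributes -5 + 4 · 0 = -5
p(0) = ⊕ of these = min[-2, 8, 10, 8, -5] = -5.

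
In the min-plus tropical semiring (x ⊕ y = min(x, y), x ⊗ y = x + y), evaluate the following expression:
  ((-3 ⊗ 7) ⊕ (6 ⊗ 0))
((-3 ⊗ 7) ⊕ (6 ⊗ 0)) = 4

Expand innermost to outermost. Recall ⊕ takes the minimum of its arguments and ⊗ takes their sum. Working out the expression ((-3 ⊗ 7) ⊕ (6 ⊗ 0)) gives 4.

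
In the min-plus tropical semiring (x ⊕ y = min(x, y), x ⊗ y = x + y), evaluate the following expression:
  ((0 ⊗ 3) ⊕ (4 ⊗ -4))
((0 ⊗ 3) ⊕ (4 ⊗ -4)) = 0

Expand innermost to outermost. Recall ⊕ takes the minimum of its arguments and ⊗ takes their sum. Working out the expression ((0 ⊗ 3) ⊕ (4 ⊗ -4)) gives 0.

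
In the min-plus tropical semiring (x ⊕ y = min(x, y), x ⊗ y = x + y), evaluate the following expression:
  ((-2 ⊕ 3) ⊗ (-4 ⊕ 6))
((-2 ⊕ 3) ⊗ (-4 ⊕ 6)) = -6

Expand innermost to outermost. Recall ⊕ takes the minimum of its arguments and ⊗ takes their sum. Working out the expression ((-2 ⊕ 3) ⊗ (-4 ⊕ 6)) gives -6.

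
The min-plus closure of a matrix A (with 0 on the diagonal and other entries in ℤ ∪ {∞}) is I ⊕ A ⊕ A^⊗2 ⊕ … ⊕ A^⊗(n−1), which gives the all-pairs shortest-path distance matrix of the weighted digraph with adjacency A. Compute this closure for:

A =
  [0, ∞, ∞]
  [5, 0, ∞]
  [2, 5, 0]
Closure =
  [0, ∞, ∞]
  [5, 0, ∞]
  [2, 5, 0]

This is the Floyd-Warshall all-pairs shortest-path computation. For each intermediate vertex k = 0, 1, …, 2, update dist[i][j] ← min(dist[i][j], dist[i][k] + dist[k][j]). The final matrix gives, for each (i, j), the minimum total weight of any directed path from i to j (possibly empty when i = j).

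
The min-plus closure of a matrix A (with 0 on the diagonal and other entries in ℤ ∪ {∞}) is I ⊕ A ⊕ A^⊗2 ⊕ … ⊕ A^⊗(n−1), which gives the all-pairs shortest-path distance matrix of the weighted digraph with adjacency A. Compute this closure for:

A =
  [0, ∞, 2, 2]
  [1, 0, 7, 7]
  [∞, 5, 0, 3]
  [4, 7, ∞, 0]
Closure =
  [0, 7, 2, 2]
  [1, 0, 3, 3]
  [6, 5, 0, 3]
  [4, 7, 6, 0]

This is the Floyd-Warshall all-pairs shortest-path computation. For each intermediate vertex k = 0, 1, …, 3, update dist[i][j] ← min(dist[i][j], dist[i][k] + dist[k][j]). The final matrix gives, for each (i, j), the minimum total weight of any directed path from i to j (possibly empty when i = j).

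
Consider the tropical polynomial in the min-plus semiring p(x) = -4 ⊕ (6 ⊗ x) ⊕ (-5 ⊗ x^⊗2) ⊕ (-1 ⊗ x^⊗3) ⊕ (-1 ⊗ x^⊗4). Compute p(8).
p(8) = -4

A tropical monomial a ⊗ x^⊗i evaluates to a + i · x. Evaluating each term at x = 8:
  Term 0 contributes -4 + 0 · 8 = -4
  Term 1 contributes 6 + 1 · 8 = 14
  Term 2 contributes -5 + 2 · 8 = 11
  Term 3 contributes -1 + 3 · 8 = 23
  Term 4 contributes -1 + 4 · 8 = 31
p(8) = ⊕ of these = min[-4, 14, 11, 23, 31] = -4.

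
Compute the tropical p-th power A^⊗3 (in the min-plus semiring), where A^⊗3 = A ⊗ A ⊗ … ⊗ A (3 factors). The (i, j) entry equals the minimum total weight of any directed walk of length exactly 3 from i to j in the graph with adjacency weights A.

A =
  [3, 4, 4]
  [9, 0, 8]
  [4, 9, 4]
A^⊗3 =
  [9, 4, 10]
  [9, 0, 8]
  [10, 8, 11]

Each entry (A^⊗3)_ij equals the minimum over all length-3 walks i = v_0 → v_1 → … → v_3 = j of Σ_t A[v_t][v_{t+1}]. For example, for (i, j) = (0, 2) we minimise over 9 possible intermediate vertex sequences; the minimum is 10, attained along the walk 0 → 0 → 0 → 2.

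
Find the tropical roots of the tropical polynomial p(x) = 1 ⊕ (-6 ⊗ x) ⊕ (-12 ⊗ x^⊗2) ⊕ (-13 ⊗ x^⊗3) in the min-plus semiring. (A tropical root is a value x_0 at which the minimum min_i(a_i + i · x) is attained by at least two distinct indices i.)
Roots: {1, 6, 7}

Each tropical root is a break point of the lower envelope of the lines y = a_i + i · x (there are 4 lines, with slopes 0, 1, ..., 3). Only the lines that attain the minimum somewhere contribute to roots; other lines are dominated. Here the surviving (envelope) indices are i = 3, i = 2, i = 1, i = 0.
Intersections between consecutive envelope lines give the roots: for adjacent envelope indices i < j the intersection is x = (a_i − a_j) / (j − i). Reading off the sorted break points: {1, 6, 7}.
Verification: at each break x_0, at least two indices attain the minimum of min_i(a_i + i · x_0).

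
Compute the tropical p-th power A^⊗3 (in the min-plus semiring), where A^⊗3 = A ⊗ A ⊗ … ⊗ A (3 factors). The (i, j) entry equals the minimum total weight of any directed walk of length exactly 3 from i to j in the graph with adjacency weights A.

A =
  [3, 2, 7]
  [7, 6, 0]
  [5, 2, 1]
A^⊗3 =
  [7, 4, 3]
  [6, 3, 2]
  [7, 4, 3]

Each entry (A^⊗3)_ij equals the minimum over all length-3 walks i = v_0 → v_1 → … → v_3 = j of Σ_t A[v_t][v_{t+1}]. For example, for (i, j) = (0, 2) we minimise over 9 possible intermediate vertex sequences; the minimum is 3, attained along the walk 0 → 1 → 2 → 2.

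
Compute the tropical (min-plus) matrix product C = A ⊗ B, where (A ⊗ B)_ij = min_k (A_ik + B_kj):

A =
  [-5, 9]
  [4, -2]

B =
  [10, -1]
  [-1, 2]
A ⊗ B =
  [5, -6]
  [-3, 0]

Apply the min-plus product entry-by-entry:
  C[0][0] = min over k of (A[0][0] + B[0][0] = -5 + 10 = 5, A[0][1] + B[1][0] = 9 + -1 = 8) = 5 (attained at k = 0)
  C[0][1] = min over k of (A[0][0] + B[0][1] = -5 + -1 = -6, A[0][1] + B[1][1] = 9 + 2 = 11) = -6 (attained at k = 0)
  C[1][0] = min over k of (A[1][0] + B[0][0] = 4 + 10 = 14, A[1][1] + B[1][0] = -2 + -1 = -3) = -3 (attained at k = 1)
  C[1][1] = min over k of (A[1][0] + B[0][1] = 4 + -1 = 3, A[1][1] + B[1][1] = -2 + 2 = 0) = 0 (attained at k = 1)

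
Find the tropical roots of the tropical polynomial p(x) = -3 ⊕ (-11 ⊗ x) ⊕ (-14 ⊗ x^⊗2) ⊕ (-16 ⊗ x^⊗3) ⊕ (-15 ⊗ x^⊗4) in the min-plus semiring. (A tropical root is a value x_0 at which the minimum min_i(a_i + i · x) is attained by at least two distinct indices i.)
Roots: {-1, 2, 3, 8}

Each tropical root is a break point of the lower envelope of the lines y = a_i + i · x (there are 5 lines, with slopes 0, 1, ..., 4). Only the lines that attain the minimum somewhere contribute to roots; other lines are dominated. Here the surviving (envelope) indices are i = 4, i = 3, i = 2, i = 1, i = 0.
Intersections between consecutive envelope lines give the roots: for adjacent envelope indices i < j the intersection is x = (a_i − a_j) / (j − i). Reading off the sorted break points: {-1, 2, 3, 8}.
Verification: at each break x_0, at least two indices attain the minimum of min_i(a_i + i · x_0).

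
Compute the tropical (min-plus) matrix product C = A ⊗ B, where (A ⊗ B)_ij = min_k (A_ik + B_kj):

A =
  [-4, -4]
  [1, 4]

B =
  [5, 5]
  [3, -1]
A ⊗ B =
  [-1, -5]
  [6, 3]

Apply the min-plus product entry-by-entry:
  C[0][0] = min over k of (A[0][0] + B[0][0] = -4 + 5 = 1, A[0][1] + B[1][0] = -4 + 3 = -1) = -1 (attained at k = 1)
  C[0][1] = min over k of (A[0][0] + B[0][1] = -4 + 5 = 1, A[0][1] + B[1][1] = -4 + -1 = -5) = -5 (attained at k = 1)
  C[1][0] = min over k of (A[1][0] + B[0][0] = 1 + 5 = 6, A[1][1] + B[1][0] = 4 + 3 = 7) = 6 (attained at k = 0)
  C[1][1] = min over k of (A[1][0] + B[0][1] = 1 + 5 = 6, A[1][1] + B[1][1] = 4 + -1 = 3) = 3 (attained at k = 1)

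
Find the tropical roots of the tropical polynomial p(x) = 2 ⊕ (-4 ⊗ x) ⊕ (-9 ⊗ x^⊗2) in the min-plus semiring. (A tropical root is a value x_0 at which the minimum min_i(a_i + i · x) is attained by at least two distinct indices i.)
Roots: {5, 6}

Each tropical root is a break point of the lower envelope of the lines y = a_i + i · x (there are 3 lines, with slopes 0, 1, ..., 2). Only the lines that attain the minimum somewhere contribute to roots; other lines are dominated. Here the surviving (envelope) indices are i = 2, i = 1, i = 0.
Intersections between consecutive envelope lines give the roots: for adjacent envelope indices i < j the intersection is x = (a_i − a_j) / (j − i). Reading off the sorted break points: {5, 6}.
Verification: at each break x_0, at least two indices attain the minimum of min_i(a_i + i · x_0).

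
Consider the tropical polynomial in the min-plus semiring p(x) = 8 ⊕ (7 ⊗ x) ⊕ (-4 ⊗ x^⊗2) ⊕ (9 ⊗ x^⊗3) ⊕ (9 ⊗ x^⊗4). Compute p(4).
p(4) = 4

A tropical monomial a ⊗ x^⊗i evaluates to a + i · x. Evaluating each term at x = 4:
  Term 0 contributes 8 + 0 · 4 = 8
  Term 1 contributes 7 + 1 · 4 = 11
  Term 2 contributes -4 + 2 · 4 = 4
  Term 3 contributes 9 + 3 · 4 = 21
  Term 4 contributes 9 + 4 · 4 = 25
p(4) = ⊕ of these = min[8, 11, 4, 21, 25] = 4.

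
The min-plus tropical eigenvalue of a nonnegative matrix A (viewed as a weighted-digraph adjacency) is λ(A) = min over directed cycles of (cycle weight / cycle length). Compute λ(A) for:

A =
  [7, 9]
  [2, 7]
λ(A) = 11/2

Enumerate directed cycles and compute their means (weight / length). Sample:
  cycle 0 → 0: weight = 7, length = 1, mean = 7/1 ≈ 7.000
  cycle 1 → 1: weight = 7, length = 1, mean = 7/1 ≈ 7.000
  cycle 0 → 1 → 0: weight = 11, length = 2, mean = 11/2 ≈ 5.500
  cycle 1 → 0 → 1: weight = 11, length = 2, mean = 11/2 ≈ 5.500
Minimum mean = 5.500, attained e.g. along the cycle 0 → 1 → 0 with weight 11 and length 2. So λ(A) = 11/2 = 11/2.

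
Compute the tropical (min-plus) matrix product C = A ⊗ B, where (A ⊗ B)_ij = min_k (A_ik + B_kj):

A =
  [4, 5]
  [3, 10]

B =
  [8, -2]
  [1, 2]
A ⊗ B =
  [6, 2]
  [11, 1]

Apply the min-plus product entry-by-entry:
  C[0][0] = min over k of (A[0][0] + B[0][0] = 4 + 8 = 12, A[0][1] + B[1][0] = 5 + 1 = 6) = 6 (attained at k = 1)
  C[0][1] = min over k of (A[0][0] + B[0][1] = 4 + -2 = 2, A[0][1] + B[1][1] = 5 + 2 = 7) = 2 (attained at k = 0)
  C[1][0] = min over k of (A[1][0] + B[0][0] = 3 + 8 = 11, A[1][1] + B[1][0] = 10 + 1 = 11) = 11 (attained at k = 0)
  C[1][1] = min over k of (A[1][0] + B[0][1] = 3 + -2 = 1, A[1][1] + B[1][1] = 10 + 2 = 12) = 1 (attained at k = 0)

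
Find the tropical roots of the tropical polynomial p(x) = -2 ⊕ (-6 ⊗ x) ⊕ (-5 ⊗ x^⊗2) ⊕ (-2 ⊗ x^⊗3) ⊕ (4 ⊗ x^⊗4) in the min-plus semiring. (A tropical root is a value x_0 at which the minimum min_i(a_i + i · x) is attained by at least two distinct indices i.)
Roots: {-6, -3, -1, 4}

Each tropical root is a break point of the lower envelope of the lines y = a_i + i · x (there are 5 lines, with slopes 0, 1, ..., 4). Only the lines that attain the minimum somewhere contribute to roots; other lines are dominated. Here the surviving (envelope) indices are i = 4, i = 3, i = 2, i = 1, i = 0.
Intersections between consecutive envelope lines give the roots: for adjacent envelope indices i < j the intersection is x = (a_i − a_j) / (j − i). Reading off the sorted break points: {-6, -3, -1, 4}.
Verification: at each break x_0, at least two indices attain the minimum of min_i(a_i + i · x_0).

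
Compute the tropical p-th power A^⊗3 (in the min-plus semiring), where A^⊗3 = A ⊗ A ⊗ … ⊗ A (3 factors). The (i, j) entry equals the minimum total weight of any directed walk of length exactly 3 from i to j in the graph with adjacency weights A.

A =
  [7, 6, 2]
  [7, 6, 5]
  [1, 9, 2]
A^⊗3 =
  [5, 9, 5]
  [8, 12, 8]
  [4, 9, 5]

Each entry (A^⊗3)_ij equals the minimum over all length-3 walks i = v_0 → v_1 → … → v_3 = j of Σ_t A[v_t][v_{t+1}]. For example, for (i, j) = (0, 2) we minimise over 9 possible intermediate vertex sequences; the minimum is 5, attained along the walk 0 → 2 → 0 → 2.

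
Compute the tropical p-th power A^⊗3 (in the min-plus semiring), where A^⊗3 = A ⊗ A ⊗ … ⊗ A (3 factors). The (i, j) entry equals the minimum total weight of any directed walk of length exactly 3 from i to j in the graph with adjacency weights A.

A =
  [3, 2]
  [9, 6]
A^⊗3 =
  [9, 8]
  [15, 14]

Each entry (A^⊗3)_ij equals the minimum over all length-3 walks i = v_0 → v_1 → … → v_3 = j of Σ_t A[v_t][v_{t+1}]. For example, for (i, j) = (0, 1) we minimise over 4 possible intermediate vertex sequences; the minimum is 8, attained along the walk 0 → 0 → 0 → 1.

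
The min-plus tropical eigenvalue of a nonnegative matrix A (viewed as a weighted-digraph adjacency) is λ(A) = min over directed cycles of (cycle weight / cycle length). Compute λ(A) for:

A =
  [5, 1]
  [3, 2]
λ(A) = 2

Enumerate directed cycles and compute their means (weight / length). Sample:
  cycle 0 → 0: weight = 5, length = 1, mean = 5/1 ≈ 5.000
  cycle 1 → 1: weight = 2, length = 1, mean = 2/1 ≈ 2.000
  cycle 0 → 1 → 0: weight = 4, length = 2, mean = 4/2 ≈ 2.000
  cycle 1 → 0 → 1: weight = 4, length = 2, mean = 4/2 ≈ 2.000
Minimum mean = 2.000, attained e.g. along the cycle 1 → 1 with weight 2 and length 1. So λ(A) = 2/1 = 2.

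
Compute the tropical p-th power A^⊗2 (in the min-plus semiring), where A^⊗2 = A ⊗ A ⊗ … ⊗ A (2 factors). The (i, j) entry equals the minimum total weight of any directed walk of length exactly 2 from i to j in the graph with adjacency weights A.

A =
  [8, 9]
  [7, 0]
A^⊗2 =
  [16, 9]
  [7, 0]

Each entry (A^⊗2)_ij equals the minimum over all length-2 walks i = v_0 → v_1 → … → v_2 = j of Σ_t A[v_t][v_{t+1}]. For example, for (i, j) = (0, 1) we minimise over 2 possible intermediate vertex sequences; the minimum is 9, attained along the walk 0 → 1 → 1.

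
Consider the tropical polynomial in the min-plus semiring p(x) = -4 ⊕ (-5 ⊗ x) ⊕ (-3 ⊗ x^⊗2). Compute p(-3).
p(-3) = -9

A tropical monomial a ⊗ x^⊗i evaluates to a + i · x. Evaluating each term at x = -3:
  Term 0 contributes -4 + 0 · -3 = -4
  Term 1 contributes -5 + 1 · -3 = -8
  Term 2 contributes -3 + 2 · -3 = -9
p(-3) = ⊕ of these = min[-4, -8, -9] = -9.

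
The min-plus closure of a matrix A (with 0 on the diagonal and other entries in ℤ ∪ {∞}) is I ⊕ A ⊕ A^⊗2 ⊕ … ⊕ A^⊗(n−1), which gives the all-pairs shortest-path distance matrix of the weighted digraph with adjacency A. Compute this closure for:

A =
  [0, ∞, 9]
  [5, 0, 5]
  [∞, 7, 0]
Closure =
  [0, 16, 9]
  [5, 0, 5]
  [12, 7, 0]

This is the Floyd-Warshall all-pairs shortest-path computation. For each intermediate vertex k = 0, 1, …, 2, update dist[i][j] ← min(dist[i][j], dist[i][k] + dist[k][j]). The final matrix gives, for each (i, j), the minimum total weight of any directed path from i to j (possibly empty when i = j).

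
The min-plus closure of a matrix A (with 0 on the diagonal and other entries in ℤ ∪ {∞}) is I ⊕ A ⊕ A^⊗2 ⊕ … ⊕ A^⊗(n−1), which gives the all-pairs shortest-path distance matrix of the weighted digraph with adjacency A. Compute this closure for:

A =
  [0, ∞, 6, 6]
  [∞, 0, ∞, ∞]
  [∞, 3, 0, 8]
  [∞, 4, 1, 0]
Closure =
  [0, 9, 6, 6]
  [∞, 0, ∞, ∞]
  [∞, 3, 0, 8]
  [∞, 4, 1, 0]

This is the Floyd-Warshall all-pairs shortest-path computation. For each intermediate vertex k = 0, 1, …, 3, update dist[i][j] ← min(dist[i][j], dist[i][k] + dist[k][j]). The final matrix gives, for each (i, j), the minimum total weight of any directed path from i to j (possibly empty when i = j).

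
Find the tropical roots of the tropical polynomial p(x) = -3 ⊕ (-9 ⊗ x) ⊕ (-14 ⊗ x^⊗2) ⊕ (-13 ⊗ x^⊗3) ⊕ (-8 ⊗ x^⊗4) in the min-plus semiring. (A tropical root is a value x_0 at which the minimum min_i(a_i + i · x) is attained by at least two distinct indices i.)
Roots: {-5, -1, 5, 6}

Each tropical root is a break point of the lower envelope of the lines y = a_i + i · x (there are 5 lines, with slopes 0, 1, ..., 4). Only the lines that attain the minimum somewhere contribute to roots; other lines are dominated. Here the surviving (envelope) indices are i = 4, i = 3, i = 2, i = 1, i = 0.
Intersections between consecutive envelope lines give the roots: for adjacent envelope indices i < j the intersection is x = (a_i − a_j) / (j − i). Reading off the sorted break points: {-5, -1, 5, 6}.
Verification: at each break x_0, at least two indices attain the minimum of min_i(a_i + i · x_0).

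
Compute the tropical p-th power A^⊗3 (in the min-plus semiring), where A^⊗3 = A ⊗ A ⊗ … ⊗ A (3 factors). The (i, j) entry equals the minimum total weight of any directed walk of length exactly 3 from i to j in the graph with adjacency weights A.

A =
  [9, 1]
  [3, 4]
A^⊗3 =
  [8, 5]
  [7, 8]

Each entry (A^⊗3)_ij equals the minimum over all length-3 walks i = v_0 → v_1 → … → v_3 = j of Σ_t A[v_t][v_{t+1}]. For example, for (i, j) = (0, 1) we minimise over 4 possible intermediate vertex sequences; the minimum is 5, attained along the walk 0 → 1 → 0 → 1.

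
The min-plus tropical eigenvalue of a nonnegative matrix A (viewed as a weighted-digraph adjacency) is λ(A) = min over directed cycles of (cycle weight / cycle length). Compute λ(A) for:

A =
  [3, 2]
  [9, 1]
λ(A) = 1

Enumerate directed cycles and compute their means (weight / length). Sample:
  cycle 0 → 0: weight = 3, length = 1, mean = 3/1 ≈ 3.000
  cycle 1 → 1: weight = 1, length = 1, mean = 1/1 ≈ 1.000
  cycle 0 → 1 → 0: weight = 11, length = 2, mean = 11/2 ≈ 5.500
  cycle 1 → 0 → 1: weight = 11, length = 2, mean = 11/2 ≈ 5.500
Minimum mean = 1.000, attained e.g. along the cycle 1 → 1 with weight 1 and length 1. So λ(A) = 1/1 = 1.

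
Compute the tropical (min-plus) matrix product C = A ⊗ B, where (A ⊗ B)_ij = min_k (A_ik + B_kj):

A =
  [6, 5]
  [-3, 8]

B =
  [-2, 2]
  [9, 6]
A ⊗ B =
  [4, 8]
  [-5, -1]

Apply the min-plus product entry-by-entry:
  C[0][0] = min over k of (A[0][0] + B[0][0] = 6 + -2 = 4, A[0][1] + B[1][0] = 5 + 9 = 14) = 4 (attained at k = 0)
  C[0][1] = min over k of (A[0][0] + B[0][1] = 6 + 2 = 8, A[0][1] + B[1][1] = 5 + 6 = 11) = 8 (attained at k = 0)
  C[1][0] = min over k of (A[1][0] + B[0][0] = -3 + -2 = -5, A[1][1] + B[1][0] = 8 + 9 = 17) = -5 (attained at k = 0)
  C[1][1] = min over k of (A[1][0] + B[0][1] = -3 + 2 = -1, A[1][1] + B[1][1] = 8 + 6 = 14) = -1 (attained at k = 0)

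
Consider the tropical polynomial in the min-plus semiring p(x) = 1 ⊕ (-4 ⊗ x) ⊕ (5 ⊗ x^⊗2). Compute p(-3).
p(-3) = -7

A tropical monomial a ⊗ x^⊗i evaluates to a + i · x. Evaluating each term at x = -3:
  Term 0 contributes 1 + 0 · -3 = 1
  Term 1 contributes -4 + 1 · -3 = -7
  Term 2 contributes 5 + 2 · -3 = -1
p(-3) = ⊕ of these = min[1, -7, -1] = -7.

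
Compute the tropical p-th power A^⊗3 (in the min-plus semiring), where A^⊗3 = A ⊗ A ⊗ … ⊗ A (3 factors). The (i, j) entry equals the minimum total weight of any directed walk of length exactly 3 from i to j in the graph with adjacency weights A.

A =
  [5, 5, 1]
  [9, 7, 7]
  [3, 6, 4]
A^⊗3 =
  [8, 9, 5]
  [13, 15, 11]
  [7, 10, 8]

Each entry (A^⊗3)_ij equals the minimum over all length-3 walks i = v_0 → v_1 → … → v_3 = j of Σ_t A[v_t][v_{t+1}]. For example, for (i, j) = (0, 2) we minimise over 9 possible intermediate vertex sequences; the minimum is 5, attained along the walk 0 → 2 → 0 → 2.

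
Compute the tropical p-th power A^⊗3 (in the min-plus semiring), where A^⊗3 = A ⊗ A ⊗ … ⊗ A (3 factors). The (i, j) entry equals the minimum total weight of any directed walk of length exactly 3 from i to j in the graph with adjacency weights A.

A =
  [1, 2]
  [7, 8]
A^⊗3 =
  [3, 4]
  [9, 10]

Each entry (A^⊗3)_ij equals the minimum over all length-3 walks i = v_0 → v_1 → … → v_3 = j of Σ_t A[v_t][v_{t+1}]. For example, for (i, j) = (0, 1) we minimise over 4 possible intermediate vertex sequences; the minimum is 4, attained along the walk 0 → 0 → 0 → 1.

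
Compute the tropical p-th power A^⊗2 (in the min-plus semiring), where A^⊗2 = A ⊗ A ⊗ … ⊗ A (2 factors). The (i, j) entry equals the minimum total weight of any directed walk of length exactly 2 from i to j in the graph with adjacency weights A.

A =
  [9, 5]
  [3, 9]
A^⊗2 =
  [8, 14]
  [12, 8]

Each entry (A^⊗2)_ij equals the minimum over all length-2 walks i = v_0 → v_1 → … → v_2 = j of Σ_t A[v_t][v_{t+1}]. For example, for (i, j) = (0, 1) we minimise over 2 possible intermediate vertex sequences; the minimum is 14, attained along the walk 0 → 0 → 1.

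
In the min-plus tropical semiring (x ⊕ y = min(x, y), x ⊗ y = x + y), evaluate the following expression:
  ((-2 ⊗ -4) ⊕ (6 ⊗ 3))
((-2 ⊗ -4) ⊕ (6 ⊗ 3)) = -6

Expand innermost to outermost. Recall ⊕ takes the minimum of its arguments and ⊗ takes their sum. Working out the expression ((-2 ⊗ -4) ⊕ (6 ⊗ 3)) gives -6.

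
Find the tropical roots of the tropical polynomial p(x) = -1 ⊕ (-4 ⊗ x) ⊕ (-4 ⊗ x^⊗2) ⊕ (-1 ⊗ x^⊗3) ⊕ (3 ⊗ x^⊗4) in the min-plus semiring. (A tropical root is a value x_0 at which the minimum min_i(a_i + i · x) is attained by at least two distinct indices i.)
Roots: {-4, -3, 0, 3}

Each tropical root is a break point of the lower envelope of the lines y = a_i + i · x (there are 5 lines, with slopes 0, 1, ..., 4). Only the lines that attain the minimum somewhere contribute to roots; other lines are dominated. Here the surviving (envelope) indices are i = 4, i = 3, i = 2, i = 1, i = 0.
Intersections between consecutive envelope lines give the roots: for adjacent envelope indices i < j the intersection is x = (a_i − a_j) / (j − i). Reading off the sorted break points: {-4, -3, 0, 3}.
Verification: at each break x_0, at least two indices attain the minimum of min_i(a_i + i · x_0).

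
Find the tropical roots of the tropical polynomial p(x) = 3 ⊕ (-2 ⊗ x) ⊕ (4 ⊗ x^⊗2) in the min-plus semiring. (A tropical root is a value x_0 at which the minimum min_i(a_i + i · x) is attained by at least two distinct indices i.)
Roots: {-6, 5}

Each tropical root is a break point of the lower envelope of the lines y = a_i + i · x (there are 3 lines, with slopes 0, 1, ..., 2). Only the lines that attain the minimum somewhere contribute to roots; other lines are dominated. Here the surviving (envelope) indices are i = 2, i = 1, i = 0.
Intersections between consecutive envelope lines give the roots: for adjacent envelope indices i < j the intersection is x = (a_i − a_j) / (j − i). Reading off the sorted break points: {-6, 5}.
Verification: at each break x_0, at least two indices attain the minimum of min_i(a_i + i · x_0).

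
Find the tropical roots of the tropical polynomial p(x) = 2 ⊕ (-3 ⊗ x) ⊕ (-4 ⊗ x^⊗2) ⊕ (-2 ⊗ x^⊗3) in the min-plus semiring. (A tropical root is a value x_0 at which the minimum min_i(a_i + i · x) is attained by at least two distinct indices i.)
Roots: {-2, 1, 5}

Each tropical root is a break point of the lower envelope of the lines y = a_i + i · x (there are 4 lines, with slopes 0, 1, ..., 3). Only the lines that attain the minimum somewhere contribute to roots; other lines are dominated. Here the surviving (envelope) indices are i = 3, i = 2, i = 1, i = 0.
Intersections between consecutive envelope lines give the roots: for adjacent envelope indices i < j the intersection is x = (a_i − a_j) / (j − i). Reading off the sorted break points: {-2, 1, 5}.
Verification: at each break x_0, at least two indices attain the minimum of min_i(a_i + i · x_0).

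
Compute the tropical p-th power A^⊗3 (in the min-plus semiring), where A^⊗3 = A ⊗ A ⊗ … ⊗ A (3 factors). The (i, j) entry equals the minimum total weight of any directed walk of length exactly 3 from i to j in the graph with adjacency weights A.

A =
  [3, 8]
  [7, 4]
A^⊗3 =
  [9, 14]
  [13, 12]

Each entry (A^⊗3)_ij equals the minimum over all length-3 walks i = v_0 → v_1 → … → v_3 = j of Σ_t A[v_t][v_{t+1}]. For example, for (i, j) = (0, 1) we minimise over 4 possible intermediate vertex sequences; the minimum is 14, attained along the walk 0 → 0 → 0 → 1.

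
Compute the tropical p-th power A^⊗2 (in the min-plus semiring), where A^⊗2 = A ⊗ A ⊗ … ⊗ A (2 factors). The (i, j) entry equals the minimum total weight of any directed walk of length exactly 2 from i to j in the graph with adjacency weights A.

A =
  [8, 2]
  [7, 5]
A^⊗2 =
  [9, 7]
  [12, 9]

Each entry (A^⊗2)_ij equals the minimum over all length-2 walks i = v_0 → v_1 → … → v_2 = j of Σ_t A[v_t][v_{t+1}]. For example, for (i, j) = (0, 1) we minimise over 2 possible intermediate vertex sequences; the minimum is 7, attained along the walk 0 → 1 → 1.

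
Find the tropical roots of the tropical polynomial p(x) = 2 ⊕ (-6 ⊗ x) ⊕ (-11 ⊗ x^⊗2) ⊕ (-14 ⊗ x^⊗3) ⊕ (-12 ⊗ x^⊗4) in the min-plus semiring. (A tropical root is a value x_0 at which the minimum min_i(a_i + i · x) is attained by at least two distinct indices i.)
Roots: {-2, 3, 5, 8}

Each tropical root is a break point of the lower envelope of the lines y = a_i + i · x (there are 5 lines, with slopes 0, 1, ..., 4). Only the lines that attain the minimum somewhere contribute to roots; other lines are dominated. Here the surviving (envelope) indices are i = 4, i = 3, i = 2, i = 1, i = 0.
Intersections between consecutive envelope lines give the roots: for adjacent envelope indices i < j the intersection is x = (a_i − a_j) / (j − i). Reading off the sorted break points: {-2, 3, 5, 8}.
Verification: at each break x_0, at least two indices attain the minimum of min_i(a_i + i · x_0).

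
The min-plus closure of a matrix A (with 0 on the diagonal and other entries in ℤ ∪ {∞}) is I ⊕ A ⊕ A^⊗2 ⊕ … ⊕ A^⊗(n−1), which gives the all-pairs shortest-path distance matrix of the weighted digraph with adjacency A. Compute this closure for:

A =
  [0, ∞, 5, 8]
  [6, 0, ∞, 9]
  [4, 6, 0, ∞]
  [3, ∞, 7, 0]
Closure =
  [0, 11, 5, 8]
  [6, 0, 11, 9]
  [4, 6, 0, 12]
  [3, 13, 7, 0]

This is the Floyd-Warshall all-pairs shortest-path computation. For each intermediate vertex k = 0, 1, …, 3, update dist[i][j] ← min(dist[i][j], dist[i][k] + dist[k][j]). The final matrix gives, for each (i, j), the minimum total weight of any directed path from i to j (possibly empty when i = j).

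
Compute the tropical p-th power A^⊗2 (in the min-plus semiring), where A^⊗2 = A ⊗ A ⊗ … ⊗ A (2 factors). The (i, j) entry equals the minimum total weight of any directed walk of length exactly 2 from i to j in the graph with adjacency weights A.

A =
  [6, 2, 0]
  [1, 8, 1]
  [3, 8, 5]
A^⊗2 =
  [3, 8, 3]
  [4, 3, 1]
  [8, 5, 3]

Each entry (A^⊗2)_ij equals the minimum over all length-2 walks i = v_0 → v_1 → … → v_2 = j of Σ_t A[v_t][v_{t+1}]. For example, for (i, j) = (0, 2) we minimise over 3 possible intermediate vertex sequences; the minimum is 3, attained along the walk 0 → 1 → 2.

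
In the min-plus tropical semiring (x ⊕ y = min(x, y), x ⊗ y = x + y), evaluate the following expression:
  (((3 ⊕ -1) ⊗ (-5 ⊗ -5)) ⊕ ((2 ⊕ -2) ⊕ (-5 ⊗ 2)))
(((3 ⊕ -1) ⊗ (-5 ⊗ -5)) ⊕ ((2 ⊕ -2) ⊕ (-5 ⊗ 2))) = -11

Expand innermost to outermost. Recall ⊕ takes the minimum of its arguments and ⊗ takes their sum. Working out the expression (((3 ⊕ -1) ⊗ (-5 ⊗ -5)) ⊕ ((2 ⊕ -2) ⊕ (-5 ⊗ 2))) gives -11.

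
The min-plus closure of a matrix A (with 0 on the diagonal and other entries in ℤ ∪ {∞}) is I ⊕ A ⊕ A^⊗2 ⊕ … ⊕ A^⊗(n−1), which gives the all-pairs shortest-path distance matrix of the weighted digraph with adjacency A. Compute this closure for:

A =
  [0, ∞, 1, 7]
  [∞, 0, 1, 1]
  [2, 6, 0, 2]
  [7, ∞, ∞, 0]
Closure =
  [0, 7, 1, 3]
  [3, 0, 1, 1]
  [2, 6, 0, 2]
  [7, 14, 8, 0]

This is the Floyd-Warshall all-pairs shortest-path computation. For each intermediate vertex k = 0, 1, …, 3, update dist[i][j] ← min(dist[i][j], dist[i][k] + dist[k][j]). The final matrix gives, for each (i, j), the minimum total weight of any directed path from i to j (possibly empty when i = j).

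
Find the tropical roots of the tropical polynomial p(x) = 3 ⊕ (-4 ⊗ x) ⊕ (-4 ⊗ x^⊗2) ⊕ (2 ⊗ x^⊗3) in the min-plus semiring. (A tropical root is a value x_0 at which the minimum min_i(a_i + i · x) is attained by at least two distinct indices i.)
Roots: {-6, 0, 7}

Each tropical root is a break point of the lower envelope of the lines y = a_i + i · x (there are 4 lines, with slopes 0, 1, ..., 3). Only the lines that attain the minimum somewhere contribute to roots; other lines are dominated. Here the surviving (envelope) indices are i = 3, i = 2, i = 1, i = 0.
Intersections between consecutive envelope lines give the roots: for adjacent envelope indices i < j the intersection is x = (a_i − a_j) / (j − i). Reading off the sorted break points: {-6, 0, 7}.
Verification: at each break x_0, at least two indices attain the minimum of min_i(a_i + i · x_0).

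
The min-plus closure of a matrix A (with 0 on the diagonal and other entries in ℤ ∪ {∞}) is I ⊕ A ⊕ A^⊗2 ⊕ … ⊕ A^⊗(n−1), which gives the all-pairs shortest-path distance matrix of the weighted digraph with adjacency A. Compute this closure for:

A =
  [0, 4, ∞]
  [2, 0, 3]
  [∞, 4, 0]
Closure =
  [0, 4, 7]
  [2, 0, 3]
  [6, 4, 0]

This is the Floyd-Warshall all-pairs shortest-path computation. For each intermediate vertex k = 0, 1, …, 2, update dist[i][j] ← min(dist[i][j], dist[i][k] + dist[k][j]). The final matrix gives, for each (i, j), the minimum total weight of any directed path from i to j (possibly empty when i = j).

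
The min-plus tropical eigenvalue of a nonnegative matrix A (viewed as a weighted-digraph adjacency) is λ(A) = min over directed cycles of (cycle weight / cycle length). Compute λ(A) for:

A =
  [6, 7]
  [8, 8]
λ(A) = 6

Enumerate directed cycles and compute their means (weight / length). Sample:
  cycle 0 → 0: weight = 6, length = 1, mean = 6/1 ≈ 6.000
  cycle 1 → 1: weight = 8, length = 1, mean = 8/1 ≈ 8.000
  cycle 0 → 1 → 0: weight = 15, length = 2, mean = 15/2 ≈ 7.500
  cycle 1 → 0 → 1: weight = 15, length = 2, mean = 15/2 ≈ 7.500
Minimum mean = 6.000, attained e.g. along the cycle 0 → 0 with weight 6 and length 1. So λ(A) = 6/1 = 6.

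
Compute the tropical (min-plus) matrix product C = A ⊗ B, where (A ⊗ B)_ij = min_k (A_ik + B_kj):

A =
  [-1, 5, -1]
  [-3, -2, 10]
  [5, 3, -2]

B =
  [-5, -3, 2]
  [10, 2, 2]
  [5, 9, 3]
A ⊗ B =
  [-6, -4, 1]
  [-8, -6, -1]
  [0, 2, 1]

Apply the min-plus product entry-by-entry:
  C[0][0] = min over k of (A[0][0] + B[0][0] = -1 + -5 = -6, A[0][1] + B[1][0] = 5 + 10 = 15, A[0][2] + B[2][0] = -1 + 5 = 4) = -6 (attained at k = 0)
  C[0][1] = min over k of (A[0][0] + B[0][1] = -1 + -3 = -4, A[0][1] + B[1][1] = 5 + 2 = 7, A[0][2] + B[2][1] = -1 + 9 = 8) = -4 (attained at k = 0)
  C[0][2] = min over k of (A[0][0] + B[0][2] = -1 + 2 = 1, A[0][1] + B[1][2] = 5 + 2 = 7, A[0][2] + B[2][2] = -1 + 3 = 2) = 1 (attained at k = 0)
  C[1][0] = min over k of (A[1][0] + B[0][0] = -3 + -5 = -8, A[1][1] + B[1][0] = -2 + 10 = 8, A[1][2] + B[2][0] = 10 + 5 = 15) = -8 (attained at k = 0)
  C[1][1] = min over k of (A[1][0] + B[0][1] = -3 + -3 = -6, A[1][1] + B[1][1] = -2 + 2 = 0, A[1][2] + B[2][1] = 10 + 9 = 19) = -6 (attained at k = 0)
  C[1][2] = min over k of (A[1][0] + B[0][2] = -3 + 2 = -1, A[1][1] + B[1][2] = -2 + 2 = 0, A[1][2] + B[2][2] = 10 + 3 = 13) = -1 (attained at k = 0)
  C[2][0] = min over k of (A[2][0] + B[0][0] = 5 + -5 = 0, A[2][1] + B[1][0] = 3 + 10 = 13, A[2][2] + B[2][0] = -2 + 5 = 3) = 0 (attained at k = 0)
  C[2][1] = min over k of (A[2][0] + B[0][1] = 5 + -3 = 2, A[2][1] + B[1][1] = 3 + 2 = 5, A[2][2] + B[2][1] = -2 + 9 = 7) = 2 (attained at k = 0)
  C[2][2] = min over k of (A[2][0] + B[0][2] = 5 + 2 = 7, A[2][1] + B[1][2] = 3 + 2 = 5, A[2][2] + B[2][2] = -2 + 3 = 1) = 1 (attained at k = 2)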